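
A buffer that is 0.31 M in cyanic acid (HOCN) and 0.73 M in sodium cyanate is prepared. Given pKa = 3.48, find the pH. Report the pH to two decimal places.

pH = 3.85

Using pH = pKa + log([base]/[acid]) with [base]/[acid] = 0.73/0.31:
pH = 3.48 + (+0.372) = 3.85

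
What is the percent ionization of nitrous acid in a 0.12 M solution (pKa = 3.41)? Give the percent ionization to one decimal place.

HNO2 ⇌ NO2- + H+; let x = [H+] at equilibrium.
Ka = 10^(−3.41) = 3.89 × 10^-4
Solve x² + 0.000389x − 4.67e-05 = 0 → x = 6.64 × 10^-3 M
% ionization = x/C₀ × 100% = 6.64 × 10^-3/0.12 × 100% = 5.5%

5.5%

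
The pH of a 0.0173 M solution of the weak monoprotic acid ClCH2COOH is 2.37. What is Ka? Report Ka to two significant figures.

Ka = 1.4 × 10^-3

[H+] = 10^(-2.37) = 4.27 × 10^-3 M
At equilibrium [HA] = 0.0173 − 4.27 × 10^-3 = 1.30 × 10^-2 M
Ka = [H+][A-]/[HA] = (4.27 × 10^-3)² / 1.30 × 10^-2 = 1.4 × 10^-3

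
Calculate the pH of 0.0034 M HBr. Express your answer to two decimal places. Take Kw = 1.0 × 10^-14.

HBr is a strong acid and dissociates completely, so [H+] = 0.0034 M.
pH = -log(0.0034) = 2.47

pH = 2.47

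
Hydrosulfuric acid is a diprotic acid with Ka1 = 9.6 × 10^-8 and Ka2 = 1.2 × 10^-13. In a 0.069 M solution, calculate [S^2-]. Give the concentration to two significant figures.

First ionization gives [H+] ≈ [HS-] = 8.14 × 10^-5 M.
Second step: Ka2 = [H+][S^2-]/[HS-] ≈ [S^2-] (since [H+] ≈ [HS-]).
So [S^2-] ≈ Ka2.

1.2 × 10^-13 M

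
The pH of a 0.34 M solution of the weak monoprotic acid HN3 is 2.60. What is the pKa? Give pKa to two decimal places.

[H+] = 10^(-2.60) = 2.51 × 10^-3 M
At equilibrium [HA] = 0.34 − 2.51 × 10^-3 = 3.37 × 10^-1 M
Ka = [H+][A-]/[HA] = (2.51 × 10^-3)² / 3.37 × 10^-1 = 1.87 × 10^-5
pKa = -log(1.87 × 10^-5) = 4.73

pKa = 4.73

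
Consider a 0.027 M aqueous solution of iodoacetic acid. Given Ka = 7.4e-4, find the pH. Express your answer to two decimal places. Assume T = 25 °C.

ICH2COOH ⇌ ICH2COO- + H+
From the ICE table, Ka = [H+]²/(0.027 − [H+]) = 7.4 × 10^-4.
The 5% rule fails; solving [H+]² + Ka·[H+] − Ka·C₀ = 0 exactly:
[H+] = [−0.00074 + √(0.00074² + 7.99e-05)]/2 = 4.12 × 10^-3 M
pH = −log[H+] = −log(4.12 × 10^-3) = 2.39

pH = 2.39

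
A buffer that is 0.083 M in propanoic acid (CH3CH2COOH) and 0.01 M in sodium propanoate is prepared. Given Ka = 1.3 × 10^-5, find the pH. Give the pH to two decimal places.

pKa = −log(1.3 × 10^-5) = 4.886
pH = pKa + log([A⁻]/[HA]) = 4.886 + log(0.01/0.083)
pH = 4.886 + (-0.919) = 3.97

pH = 3.97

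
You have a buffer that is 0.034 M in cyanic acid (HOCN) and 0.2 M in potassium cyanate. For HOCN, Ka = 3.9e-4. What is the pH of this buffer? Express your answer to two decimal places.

pH = 4.18

pKa = −log(3.9 × 10^-4) = 3.409
Using pH = pKa + log([base]/[acid]) with [base]/[acid] = 0.2/0.034:
pH = 3.409 + (+0.770) = 4.18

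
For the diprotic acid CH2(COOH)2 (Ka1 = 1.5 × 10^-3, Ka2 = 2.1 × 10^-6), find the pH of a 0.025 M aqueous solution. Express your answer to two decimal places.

pH = 2.27

Ka1 ≫ Ka2, so treat the first dissociation as the only significant source of H+.
Ka1 = x²/(0.025 − x) = 1.5 × 10^-3
Solving the quadratic: x = (−Ka1 + √(Ka1² + 4·Ka1·C₀))/2 = 5.42 × 10^-3 M
pH = −log(5.42 × 10^-3) = 2.27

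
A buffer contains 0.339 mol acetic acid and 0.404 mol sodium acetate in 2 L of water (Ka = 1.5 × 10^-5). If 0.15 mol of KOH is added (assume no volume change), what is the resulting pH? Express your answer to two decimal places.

pH = 5.29

After neutralization: n(CH3COOH) = 0.189 mol, n(CH3COO-) = 0.554 mol.
pKa = −log(1.5 × 10^-5) = 4.824
pH = pKa + log(n_CH3COO-/n_CH3COOH) = 4.824 + log(0.554/0.189) = 4.824 + (+0.467)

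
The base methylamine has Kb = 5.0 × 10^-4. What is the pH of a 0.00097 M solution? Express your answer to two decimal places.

CH3NH2 + H2O ⇌ CH3NH3+ + OH-
Let x = [OH-] at equilibrium. Kb = x²/(0.00097 − x).
Here C₀/Kb ≈ 1.94, so the small-x approximation fails. Use the quadratic:
x = (−Kb + √(Kb² + 4·Kb·C₀))/2 = 4.90 × 10^-4 M
pOH = 3.31, so pH = 14.00 − pOH = 10.69

pH = 10.69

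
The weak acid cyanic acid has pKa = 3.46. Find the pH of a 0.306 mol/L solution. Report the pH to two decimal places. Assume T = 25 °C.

pH = 1.99

HOCN ⇌ OCN- + H+
Ka = 10^(−3.46) = 3.47 × 10^-4
From the ICE table, Ka = [H+]²/(0.306 − [H+]) = 3.47 × 10^-4.
Neglecting [H+] in the denominator: [H+] = √(3.47 × 10^-4 × 0.306) = 1.03 × 10^-2 M
pH = −log[H+] = −log(1.03 × 10^-2) = 1.99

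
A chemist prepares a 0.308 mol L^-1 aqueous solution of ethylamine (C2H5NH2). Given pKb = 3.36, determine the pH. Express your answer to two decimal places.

pH = 12.06

C2H5NH2 + H2O ⇌ C2H5NH3+ + OH-
Kb = 10^(−3.36) = 4.37 × 10^-4
From the ICE table, Kb = x²/(0.308 − x) = 4.37 × 10^-4.
Since Kb ≪ C₀, x ≈ √(Kb·C₀) = 1.16 × 10^-2 M.
pOH = −log(1.16 × 10^-2) = 1.94; pH = 14.00 − 1.94 = 12.06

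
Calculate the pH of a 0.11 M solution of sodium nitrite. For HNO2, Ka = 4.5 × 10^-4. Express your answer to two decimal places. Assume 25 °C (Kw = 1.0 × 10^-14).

pH = 8.19

NO2- is the conjugate base of the weak acid HNO2.
Kb = Kw/Ka = 1.0×10^-14 / 4.5 × 10^-4 = 2.22 × 10^-11
Kb = [OH-]²/(0.11 − [OH-]) = 2.22 × 10^-11
Neglecting [OH-] in the denominator: [OH-] = √(2.22 × 10^-11 × 0.11) = 1.56 × 10^-6 M
pOH = 5.81, so pH = 14.00 − pOH = 8.19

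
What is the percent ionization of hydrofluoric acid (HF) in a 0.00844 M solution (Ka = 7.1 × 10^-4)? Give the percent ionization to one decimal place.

HF ⇌ F- + H+; let x = [H+] at equilibrium.
Ka = x²/(C₀ − x); solving the quadratic gives x = 2.12 × 10^-3 M.
% ionization = x/C₀ × 100% = 2.12 × 10^-3/0.00844 × 100% = 25.1%

25.1%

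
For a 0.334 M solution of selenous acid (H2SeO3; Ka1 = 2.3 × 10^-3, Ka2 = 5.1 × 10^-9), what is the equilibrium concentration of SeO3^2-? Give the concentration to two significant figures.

5.1 × 10^-9 M

First ionization gives [H+] ≈ [HSeO3-] = 2.66 × 10^-2 M.
Second step: Ka2 = [H+][SeO3^2-]/[HSeO3-] ≈ [SeO3^2-] (since [H+] ≈ [HSeO3-]).
So [SeO3^2-] ≈ Ka2.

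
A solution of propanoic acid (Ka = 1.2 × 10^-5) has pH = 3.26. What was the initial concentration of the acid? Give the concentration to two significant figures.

C₀ = 2.6 × 10^-2 M

[H+] = 10^(-3.26) = 5.50 × 10^-4 M = x
Ka = x²/(C₀ − x) ⇒ C₀ = x + x²/Ka
C₀ = 5.50 × 10^-4 + (5.50 × 10^-4)²/(1.2 × 10^-5) = 2.58 × 10^-2 M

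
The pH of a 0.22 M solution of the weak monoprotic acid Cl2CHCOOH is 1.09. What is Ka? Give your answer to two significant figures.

[H+] = 10^(-1.09) = 8.13 × 10^-2 M
At equilibrium [HA] = 0.22 − 8.13 × 10^-2 = 1.39 × 10^-1 M
Ka = [H+][A-]/[HA] = (8.13 × 10^-2)² / 1.39 × 10^-1 = 4.8 × 10^-2

Ka = 4.8 × 10^-2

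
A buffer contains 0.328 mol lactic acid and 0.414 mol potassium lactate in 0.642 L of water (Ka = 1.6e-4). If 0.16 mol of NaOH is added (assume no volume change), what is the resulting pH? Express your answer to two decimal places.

pH = 4.33

After neutralization: n(CH3CH(OH)COOH) = 0.168 mol, n(CH3CH(OH)COO-) = 0.574 mol.
pKa = −log(1.6 × 10^-4) = 3.796
Henderson–Hasselbalch with mole ratio 0.574/0.168: pH = 3.796 + (+0.534)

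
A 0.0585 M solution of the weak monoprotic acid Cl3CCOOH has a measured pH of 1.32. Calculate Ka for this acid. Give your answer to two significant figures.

[H+] = 10^(-1.32) = 4.79 × 10^-2 M
At equilibrium [HA] = 0.0585 − 4.79 × 10^-2 = 1.06 × 10^-2 M
Ka = [H+][A-]/[HA] = (4.79 × 10^-2)² / 1.06 × 10^-2 = 2.2 × 10^-1

Ka = 2.2 × 10^-1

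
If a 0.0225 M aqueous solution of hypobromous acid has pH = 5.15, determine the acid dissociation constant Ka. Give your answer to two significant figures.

[H+] = 10^(-5.15) = 7.08 × 10^-6 M
At equilibrium [HA] = 0.0225 − 7.08 × 10^-6 = 2.25 × 10^-2 M
Ka = [H+][A-]/[HA] = (7.08 × 10^-6)² / 2.25 × 10^-2 = 2.2 × 10^-9

Ka = 2.2 × 10^-9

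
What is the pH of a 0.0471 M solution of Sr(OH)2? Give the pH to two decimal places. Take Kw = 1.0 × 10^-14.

Sr(OH)2 is a strong base (each formula unit releases 2 OH-); [OH-] = 0.0942 M.
pOH = -log(0.0942) = 1.03
pH = 14.00 - 1.03 = 12.97

pH = 12.97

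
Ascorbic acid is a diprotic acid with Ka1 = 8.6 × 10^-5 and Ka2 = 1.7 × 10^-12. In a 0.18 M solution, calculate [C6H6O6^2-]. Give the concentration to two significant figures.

First ionization gives [H+] ≈ [HC6H6O6-] = 3.93 × 10^-3 M.
Second step: Ka2 = [H+][C6H6O6^2-]/[HC6H6O6-] ≈ [C6H6O6^2-] (since [H+] ≈ [HC6H6O6-]).
So [C6H6O6^2-] ≈ Ka2.

1.7 × 10^-12 M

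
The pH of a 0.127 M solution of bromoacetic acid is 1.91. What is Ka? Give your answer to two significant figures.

Ka = 1.3 × 10^-3

[H+] = 10^(-1.91) = 1.23 × 10^-2 M
At equilibrium [HA] = 0.127 − 1.23 × 10^-2 = 1.15 × 10^-1 M
Ka = [H+][A-]/[HA] = (1.23 × 10^-2)² / 1.15 × 10^-1 = 1.3 × 10^-3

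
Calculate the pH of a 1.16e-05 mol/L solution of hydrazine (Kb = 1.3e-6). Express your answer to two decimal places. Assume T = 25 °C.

pH = 8.52

N2H4 + H2O ⇌ N2H5+ + OH-
From the ICE table, Kb = x²/(1.16e-05 − x) = 1.3 × 10^-6.
The 5% rule fails; solving x² + Kb·x − Kb·C₀ = 0 exactly:
x = [−1.3e-06 + √(1.3e-06² + 6.03e-11)]/2 = 3.29 × 10^-6 M
pOH = −log(3.29 × 10^-6) = 5.48; pH = 14.00 − 5.48 = 8.52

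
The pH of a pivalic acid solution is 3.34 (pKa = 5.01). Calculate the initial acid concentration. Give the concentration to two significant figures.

[H+] = 10^(-3.34) = 4.57 × 10^-4 M = x
Ka = 10^(−5.01) = 9.77 × 10^-6
Ka = x²/(C₀ − x) ⇒ C₀ = x + x²/Ka
C₀ = 4.57 × 10^-4 + (4.57 × 10^-4)²/(9.77 × 10^-6) = 2.18 × 10^-2 M

C₀ = 2.2 × 10^-2 M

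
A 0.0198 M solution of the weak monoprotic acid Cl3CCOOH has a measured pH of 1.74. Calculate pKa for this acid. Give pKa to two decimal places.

pKa = 0.68

[H+] = 10^(-1.74) = 1.82 × 10^-2 M
At equilibrium [HA] = 0.0198 − 1.82 × 10^-2 = 1.60 × 10^-3 M
Ka = [H+][A-]/[HA] = (1.82 × 10^-2)² / 1.60 × 10^-3 = 2.07 × 10^-1
pKa = -log(2.07 × 10^-1) = 0.68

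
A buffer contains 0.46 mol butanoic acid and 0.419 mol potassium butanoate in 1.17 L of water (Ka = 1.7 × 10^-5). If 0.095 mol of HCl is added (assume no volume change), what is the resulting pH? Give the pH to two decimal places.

pH = 4.54

Added H+ converts CH3(CH2)2COO- to CH3(CH2)2COOH: CH3(CH2)2COOH → 0.555 mol, CH3(CH2)2COO- → 0.324 mol.
pKa = −log(1.7 × 10^-5) = 4.770
Henderson–Hasselbalch with mole ratio 0.324/0.555: pH = 4.770 + (-0.234)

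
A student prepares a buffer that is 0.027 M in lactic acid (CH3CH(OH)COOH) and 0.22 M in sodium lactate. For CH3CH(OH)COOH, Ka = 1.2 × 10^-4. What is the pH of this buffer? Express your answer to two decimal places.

pH = 4.83

pKa = −log(1.2 × 10^-4) = 3.921
Henderson–Hasselbalch: pH = pKa + log([CH3CH(OH)COO-]/[CH3CH(OH)COOH]) = 3.921 + log(0.22/0.027)
pH = 3.921 + (+0.911) = 4.83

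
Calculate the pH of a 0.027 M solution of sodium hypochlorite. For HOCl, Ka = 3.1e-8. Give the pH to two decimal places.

OCl- is the conjugate base of the weak acid HOCl.
Kb = Kw/Ka = 1.0×10^-14 / 3.1 × 10^-8 = 3.23 × 10^-7
Kb = [OH-]²/(0.027 − [OH-]) = 3.23 × 10^-7
Since Kb ≪ C₀, [OH-] ≈ √(Kb·C₀) = 9.34 × 10^-5 M.
Check: 0.35% ionized — well under 5%, approximation valid.
pOH = −log(9.34 × 10^-5) = 4.03; pH = 14.00 − 4.03 = 9.97

pH = 9.97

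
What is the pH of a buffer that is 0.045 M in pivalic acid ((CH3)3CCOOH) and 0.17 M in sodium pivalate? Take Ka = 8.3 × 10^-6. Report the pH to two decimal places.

pH = 5.66

pKa = −log(8.3 × 10^-6) = 5.081
Using pH = pKa + log([base]/[acid]) with [base]/[acid] = 0.17/0.045:
pH = 5.081 + (+0.577) = 5.66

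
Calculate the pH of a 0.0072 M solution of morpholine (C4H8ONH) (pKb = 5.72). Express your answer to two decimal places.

pH = 10.07

C4H8ONH + H2O ⇌ C4H8ONH2+ + OH-
Kb = 10^(−5.72) = 1.91 × 10^-6
From the ICE table, Kb = [OH-]²/(0.0072 − [OH-]) = 1.91 × 10^-6.
Since Kb ≪ C₀, [OH-] ≈ √(Kb·C₀) = 1.17 × 10^-4 M.
([OH-]/C₀ = 1.6% < 5%, so the approximation holds.)
pOH = 3.93, so pH = 14.00 − pOH = 10.07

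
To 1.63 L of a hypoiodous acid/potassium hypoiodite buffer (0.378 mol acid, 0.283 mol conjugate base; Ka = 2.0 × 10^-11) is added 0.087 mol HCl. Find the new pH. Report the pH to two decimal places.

Added H+ converts OI- to HOI: HOI → 0.465 mol, OI- → 0.196 mol.
pKa = −log(2.0 × 10^-11) = 10.699
pH = pKa + log(n_OI-/n_HOI) = 10.699 + log(0.196/0.465) = 10.699 + (-0.375)

pH = 10.32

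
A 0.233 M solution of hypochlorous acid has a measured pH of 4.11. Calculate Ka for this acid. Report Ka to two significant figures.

[H+] = 10^(-4.11) = 7.76 × 10^-5 M
At equilibrium [HA] = 0.233 − 7.76 × 10^-5 = 2.33 × 10^-1 M
Ka = [H+][A-]/[HA] = (7.76 × 10^-5)² / 2.33 × 10^-1 = 2.6 × 10^-8

Ka = 2.6 × 10^-8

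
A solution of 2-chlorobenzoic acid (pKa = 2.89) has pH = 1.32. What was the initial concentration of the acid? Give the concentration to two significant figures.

[H+] = 10^(-1.32) = 4.79 × 10^-2 M = x
Ka = 10^(−2.89) = 1.29 × 10^-3
Ka = x²/(C₀ − x) ⇒ C₀ = x + x²/Ka
C₀ = 4.79 × 10^-2 + (4.79 × 10^-2)²/(1.29 × 10^-3) = 1.83 M

C₀ = 1.8 M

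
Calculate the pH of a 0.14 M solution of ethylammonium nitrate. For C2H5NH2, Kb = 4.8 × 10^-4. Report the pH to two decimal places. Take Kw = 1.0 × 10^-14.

C2H5NH3+ is the conjugate acid of the weak base C2H5NH2.
Ka = Kw/Kb = 1.0×10^-14 / 4.8 × 10^-4 = 2.08 × 10^-11
From the ICE table, Ka = [H+]²/(0.14 − [H+]) = 2.08 × 10^-11.
Neglecting [H+] in the denominator: [H+] = √(2.08 × 10^-11 × 0.14) = 1.71 × 10^-6 M
pH = −log(1.71 × 10^-6) = 5.77

pH = 5.77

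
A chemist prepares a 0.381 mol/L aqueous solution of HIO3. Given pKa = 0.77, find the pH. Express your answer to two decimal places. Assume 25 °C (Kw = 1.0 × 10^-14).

pH = 0.74

HIO3 ⇌ IO3- + H+
Ka = 10^(−0.77) = 1.70 × 10^-1
Let x = [H+] at equilibrium. Ka = x²/(0.381 − x).
The 5% rule fails; solving x² + Ka·x − Ka·C₀ = 0 exactly:
x = (−Ka + √(Ka² + 4·Ka·C₀))/2 = 1.83 × 10^-1 M
pH = −log[H+] = −log(1.83 × 10^-1) = 0.74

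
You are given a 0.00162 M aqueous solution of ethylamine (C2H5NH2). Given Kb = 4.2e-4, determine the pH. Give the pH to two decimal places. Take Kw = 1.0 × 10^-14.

pH = 10.81

C2H5NH2 + H2O ⇌ C2H5NH3+ + OH-
From the ICE table, Kb = [OH-]²/(0.00162 − [OH-]) = 4.2 × 10^-4.
The 5% rule fails; solving [OH-]² + Kb·[OH-] − Kb·C₀ = 0 exactly:
[OH-] = [−0.00042 + √(0.00042² + 2.72e-06)]/2 = 6.41 × 10^-4 M
pOH = 3.19, so pH = 14.00 − pOH = 10.81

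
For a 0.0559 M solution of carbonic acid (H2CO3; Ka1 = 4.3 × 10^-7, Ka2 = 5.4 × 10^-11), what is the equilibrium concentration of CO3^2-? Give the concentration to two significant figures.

5.4 × 10^-11 M

First ionization gives [H+] ≈ [HCO3-] = 1.55 × 10^-4 M.
Second step: Ka2 = [H+][CO3^2-]/[HCO3-] ≈ [CO3^2-] (since [H+] ≈ [HCO3-]).
So [CO3^2-] ≈ Ka2.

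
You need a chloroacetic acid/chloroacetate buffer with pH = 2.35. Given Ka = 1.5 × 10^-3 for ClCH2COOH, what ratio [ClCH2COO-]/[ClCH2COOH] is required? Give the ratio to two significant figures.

ratio = 0.34

pKa = -log(1.5 × 10^-3) = 2.824
pH = pKa + log(r) ⇒ log(r) = 2.35 − 2.824 = -0.474
r = [ClCH2COO-]/[ClCH2COOH] = 10^(-0.474) = 0.336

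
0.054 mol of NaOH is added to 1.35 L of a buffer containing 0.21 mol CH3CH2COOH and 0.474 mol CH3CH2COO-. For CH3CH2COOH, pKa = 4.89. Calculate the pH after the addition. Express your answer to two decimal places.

pH = 5.42

OH- converts CH3CH2COOH to CH3CH2COO-: CH3CH2COOH → 0.156 mol, CH3CH2COO- → 0.528 mol.
pH = pKa + log(n_CH3CH2COO-/n_CH3CH2COOH) = 4.89 + log(0.528/0.156) = 4.89 + (+0.530)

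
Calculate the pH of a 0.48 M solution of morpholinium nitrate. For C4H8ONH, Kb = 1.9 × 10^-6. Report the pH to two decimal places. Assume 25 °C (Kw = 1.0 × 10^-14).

C4H8ONH2+ is the conjugate acid of the weak base C4H8ONH.
Ka = Kw/Kb = 1.0×10^-14 / 1.9 × 10^-6 = 5.26 × 10^-9
Ka = [H+]²/(0.48 − [H+]) = 5.26 × 10^-9
Neglecting [H+] in the denominator: [H+] = √(5.26 × 10^-9 × 0.48) = 5.02 × 10^-5 M
pH = −log(5.02 × 10^-5) = 4.30

pH = 4.30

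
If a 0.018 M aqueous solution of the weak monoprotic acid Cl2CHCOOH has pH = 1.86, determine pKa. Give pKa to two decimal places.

pKa = 1.34

[H+] = 10^(-1.86) = 1.38 × 10^-2 M
At equilibrium [HA] = 0.018 − 1.38 × 10^-2 = 4.20 × 10^-3 M
Ka = [H+][A-]/[HA] = (1.38 × 10^-2)² / 4.20 × 10^-3 = 4.53 × 10^-2
pKa = -log(4.53 × 10^-2) = 1.34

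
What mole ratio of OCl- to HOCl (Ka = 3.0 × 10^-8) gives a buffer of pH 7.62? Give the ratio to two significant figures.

ratio = 1.3

pKa = -log(3.0 × 10^-8) = 7.523
pH = pKa + log(r) ⇒ log(r) = 7.62 − 7.523 = +0.097
r = [OCl-]/[HOCl] = 10^(+0.097) = 1.25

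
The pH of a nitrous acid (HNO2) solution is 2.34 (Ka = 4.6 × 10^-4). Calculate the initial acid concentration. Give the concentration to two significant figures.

[H+] = 10^(-2.34) = 4.57 × 10^-3 M = x
Ka = x²/(C₀ − x) ⇒ C₀ = x + x²/Ka
C₀ = 4.57 × 10^-3 + (4.57 × 10^-3)²/(4.6 × 10^-4) = 5.00 × 10^-2 M

C₀ = 5.0 × 10^-2 M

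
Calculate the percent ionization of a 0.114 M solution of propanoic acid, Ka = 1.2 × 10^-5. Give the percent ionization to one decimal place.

CH3CH2COOH ⇌ CH3CH2COO- + H+; let x = [H+] at equilibrium.
x ≈ √(Ka·C₀) = √(1.2 × 10^-5 × 0.114) = 1.17 × 10^-3 M
Fraction ionized = 1.17 × 10^-3 / 0.114 = 0.0103 → 1.0%

1.0%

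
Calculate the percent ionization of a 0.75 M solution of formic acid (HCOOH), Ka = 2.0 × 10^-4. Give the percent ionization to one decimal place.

HCOOH ⇌ HCOO- + H+; let x = [H+] at equilibrium.
x ≈ √(Ka·C₀) = √(2.0 × 10^-4 × 0.75) = 1.22 × 10^-2 M
Fraction ionized = 1.22 × 10^-2 / 0.75 = 0.0163 → 1.6%

1.6%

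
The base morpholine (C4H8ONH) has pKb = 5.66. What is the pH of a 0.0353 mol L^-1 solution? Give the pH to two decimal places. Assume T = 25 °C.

pH = 10.44

C4H8ONH + H2O ⇌ C4H8ONH2+ + OH-
Kb = 10^(−5.66) = 2.19 × 10^-6
Let x = [OH-] at equilibrium. Kb = x²/(0.0353 − x).
Since Kb ≪ C₀, x ≈ √(Kb·C₀) = 2.78 × 10^-4 M.
pOH = 3.56, so pH = 14.00 − pOH = 10.44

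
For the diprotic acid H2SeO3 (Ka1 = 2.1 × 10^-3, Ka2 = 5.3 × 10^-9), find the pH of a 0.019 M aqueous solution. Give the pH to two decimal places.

Since Ka1 ≫ Ka2, the first ionization dominates [H+].
Ka1 = x²/(0.019 − x) = 2.1 × 10^-3
Solving the quadratic: x = (−Ka1 + √(Ka1² + 4·Ka1·C₀))/2 = 5.35 × 10^-3 M
pH = −log(5.35 × 10^-3) = 2.27

pH = 2.27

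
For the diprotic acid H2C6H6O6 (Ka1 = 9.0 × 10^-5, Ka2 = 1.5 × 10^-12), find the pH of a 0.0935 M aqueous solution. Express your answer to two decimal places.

Ka1 ≫ Ka2, so treat the first dissociation as the only significant source of H+.
Ka1 = x²/(0.0935 − x) = 9.0 × 10^-5
x ≈ √(9.0 × 10^-5 × 0.0935) = 2.90 × 10^-3 M
pH = −log(2.90 × 10^-3) = 2.54

pH = 2.54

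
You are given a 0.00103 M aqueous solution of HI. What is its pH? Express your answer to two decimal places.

HI is a strong acid and dissociates completely, so [H+] = 0.00103 M.
pH = -log(0.00103) = 2.99

pH = 2.99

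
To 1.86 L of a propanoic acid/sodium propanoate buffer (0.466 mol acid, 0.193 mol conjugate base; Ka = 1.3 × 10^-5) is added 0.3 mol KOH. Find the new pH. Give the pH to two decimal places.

pH = 5.36

OH- converts CH3CH2COOH to CH3CH2COO-: CH3CH2COOH → 0.166 mol, CH3CH2COO- → 0.493 mol.
pKa = −log(1.3 × 10^-5) = 4.886
Henderson–Hasselbalch with mole ratio 0.493/0.166: pH = 4.886 + (+0.473)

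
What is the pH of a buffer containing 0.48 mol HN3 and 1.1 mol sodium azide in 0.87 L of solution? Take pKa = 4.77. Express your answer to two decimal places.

pH = pKa + log([A⁻]/[HA]) = 4.77 + log(1.1/0.48)
pH = 4.77 + (+0.360) = 5.13

pH = 5.13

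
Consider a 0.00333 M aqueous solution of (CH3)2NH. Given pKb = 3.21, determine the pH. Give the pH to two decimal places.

(CH3)2NH + H2O ⇌ (CH3)2NH2+ + OH-
Kb = 10^(−3.21) = 6.17 × 10^-4
Kb = x²/(0.00333 − x) = 6.17 × 10^-4
Here C₀/Kb ≈ 5.4, so the small-x approximation fails. Use the quadratic:
x = [−0.000617 + √(0.000617² + 8.22e-06)]/2 = 1.16 × 10^-3 M
pOH = −log(1.16 × 10^-3) = 2.94; pH = 14.00 − 2.94 = 11.06

pH = 11.06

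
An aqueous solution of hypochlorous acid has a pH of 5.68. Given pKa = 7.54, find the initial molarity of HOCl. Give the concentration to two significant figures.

C₀ = 1.5 × 10^-4 M

[H+] = 10^(-5.68) = 2.09 × 10^-6 M = x
Ka = 10^(−7.54) = 2.88 × 10^-8
Ka = x²/(C₀ − x) ⇒ C₀ = x + x²/Ka
C₀ = 2.09 × 10^-6 + (2.09 × 10^-6)²/(2.88 × 10^-8) = 1.54 × 10^-4 M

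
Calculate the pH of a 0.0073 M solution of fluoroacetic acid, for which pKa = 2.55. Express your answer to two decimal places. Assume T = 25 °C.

pH = 2.48

FCH2COOH ⇌ FCH2COO- + H+
Ka = 10^(−2.55) = 2.82 × 10^-3
Ka = x²/(0.0073 − x) = 2.82 × 10^-3
x is not negligible relative to C₀; solve x² + 0.00282·x − 2.06e-05 = 0.
x = [−0.00282 + √(0.00282² + 8.23e-05)]/2 = 3.34 × 10^-3 M
pH = −log[H+] = −log(3.34 × 10^-3) = 2.48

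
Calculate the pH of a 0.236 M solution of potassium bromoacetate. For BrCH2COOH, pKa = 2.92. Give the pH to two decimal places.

BrCH2COO- is the conjugate base of the weak acid BrCH2COOH.
Ka = 10^(−2.92) = 1.20 × 10^-3
Kb = Kw/Ka = 1.0×10^-14 / 1.20 × 10^-3 = 8.33 × 10^-12
From the ICE table, Kb = [OH-]²/(0.236 − [OH-]) = 8.33 × 10^-12.
Neglecting [OH-] in the denominator: [OH-] = √(8.33 × 10^-12 × 0.236) = 1.40 × 10^-6 M
Check: 0.00059% ionized — well under 5%, approximation valid.
pOH = 5.85, so pH = 14.00 − pOH = 8.15

pH = 8.15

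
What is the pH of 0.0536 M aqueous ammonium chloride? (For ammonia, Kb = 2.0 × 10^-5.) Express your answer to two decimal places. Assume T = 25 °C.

pH = 5.29

NH4+ is the conjugate acid of the weak base NH3.
Ka = Kw/Kb = 1.0×10^-14 / 2.0 × 10^-5 = 5.00 × 10^-10
Let x = [H+] at equilibrium. Ka = x²/(0.0536 − x).
Since Ka ≪ C₀, x ≈ √(Ka·C₀) = 5.18 × 10^-6 M.
Check: 0.0097% ionized — well under 5%, approximation valid.
pH = −log(5.18 × 10^-6) = 5.29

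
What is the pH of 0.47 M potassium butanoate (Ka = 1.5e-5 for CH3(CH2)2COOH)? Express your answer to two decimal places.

CH3(CH2)2COO- is the conjugate base of the weak acid CH3(CH2)2COOH.
Kb = Kw/Ka = 1.0×10^-14 / 1.5 × 10^-5 = 6.67 × 10^-10
From the ICE table, Kb = x²/(0.47 − x) = 6.67 × 10^-10.
Neglecting x in the denominator: x = √(6.67 × 10^-10 × 0.47) = 1.77 × 10^-5 M
(x/C₀ = 0.0038% < 5%, so the approximation holds.)
pOH = 4.75, so pH = 14.00 − pOH = 9.25

pH = 9.25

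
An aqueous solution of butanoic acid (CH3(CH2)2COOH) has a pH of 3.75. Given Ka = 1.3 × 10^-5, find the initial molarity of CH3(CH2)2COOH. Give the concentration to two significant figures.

C₀ = 2.6 × 10^-3 M

[H+] = 10^(-3.75) = 1.78 × 10^-4 M = x
Ka = x²/(C₀ − x) ⇒ C₀ = x + x²/Ka
C₀ = 1.78 × 10^-4 + (1.78 × 10^-4)²/(1.3 × 10^-5) = 2.62 × 10^-3 M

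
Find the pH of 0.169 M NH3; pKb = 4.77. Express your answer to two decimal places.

pH = 11.23

NH3 + H2O ⇌ NH4+ + OH-
Kb = 10^(−4.77) = 1.70 × 10^-5
Kb = [OH-]²/(0.169 − [OH-]) = 1.70 × 10^-5
Neglecting [OH-] in the denominator: [OH-] = √(1.70 × 10^-5 × 0.169) = 1.69 × 10^-3 M
([OH-]/C₀ = 1% < 5%, so the approximation holds.)
pOH = −log(1.69 × 10^-3) = 2.77; pH = 14.00 − 2.77 = 11.23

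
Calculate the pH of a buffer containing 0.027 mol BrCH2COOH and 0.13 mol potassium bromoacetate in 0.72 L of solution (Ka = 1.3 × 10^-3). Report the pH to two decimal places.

pH = 3.57

pKa = −log(1.3 × 10^-3) = 2.886
pH = pKa + log([A⁻]/[HA]) = 2.886 + log(0.13/0.027)
pH = 2.886 + (+0.683) = 3.57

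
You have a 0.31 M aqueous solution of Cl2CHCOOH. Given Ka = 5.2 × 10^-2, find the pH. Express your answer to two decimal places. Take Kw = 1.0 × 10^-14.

pH = 0.98

Cl2CHCOOH ⇌ Cl2CHCOO- + H+
From the ICE table, Ka = x²/(0.31 − x) = 5.2 × 10^-2.
x is not negligible relative to C₀; solve x² + 0.052·x − 0.0161 = 0.
x = (−Ka + √(Ka² + 4·Ka·C₀))/2 = 1.04 × 10^-1 M
pH = −log(1.04 × 10^-1) = 0.98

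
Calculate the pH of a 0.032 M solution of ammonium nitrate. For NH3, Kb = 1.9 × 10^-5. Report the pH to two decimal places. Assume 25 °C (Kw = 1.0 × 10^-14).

NH4+ is the conjugate acid of the weak base NH3.
Ka = Kw/Kb = 1.0×10^-14 / 1.9 × 10^-5 = 5.26 × 10^-10
Ka = [H+]²/(0.032 − [H+]) = 5.26 × 10^-10
Assume [H+] ≪ 0.032: [H+] ≈ √(5.26 × 10^-10 × 0.032) = 4.10 × 10^-6 M
pH = −log(4.10 × 10^-6) = 5.39

pH = 5.39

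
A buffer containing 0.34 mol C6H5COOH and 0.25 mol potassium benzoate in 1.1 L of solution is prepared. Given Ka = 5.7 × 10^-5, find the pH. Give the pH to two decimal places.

pKa = −log(5.7 × 10^-5) = 4.244
pH = pKa + log([A⁻]/[HA]) = 4.244 + log(0.25/0.34)
pH = 4.244 + (-0.134) = 4.11

pH = 4.11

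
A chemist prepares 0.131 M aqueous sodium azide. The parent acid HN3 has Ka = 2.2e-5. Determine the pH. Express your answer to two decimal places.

N3- is the conjugate base of the weak acid HN3.
Kb = Kw/Ka = 1.0×10^-14 / 2.2 × 10^-5 = 4.55 × 10^-10
Let x = [OH-] at equilibrium. Kb = x²/(0.131 − x).
Since Kb ≪ C₀, x ≈ √(Kb·C₀) = 7.72 × 10^-6 M.
Check: 0.0059% ionized — well under 5%, approximation valid.
pOH = 5.11, so pH = 14.00 − pOH = 8.89

pH = 8.89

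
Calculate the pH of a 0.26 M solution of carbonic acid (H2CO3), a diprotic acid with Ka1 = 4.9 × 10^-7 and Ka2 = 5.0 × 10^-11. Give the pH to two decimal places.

pH = 3.45

Since Ka1 ≫ Ka2, the first ionization dominates [H+].
Ka1 = x²/(0.26 − x) = 4.9 × 10^-7
x ≈ √(4.9 × 10^-7 × 0.26) = 3.57 × 10^-4 M
pH = −log(3.57 × 10^-4) = 3.45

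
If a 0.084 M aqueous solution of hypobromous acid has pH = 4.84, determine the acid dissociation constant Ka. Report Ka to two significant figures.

[H+] = 10^(-4.84) = 1.45 × 10^-5 M
At equilibrium [HA] = 0.084 − 1.45 × 10^-5 = 8.40 × 10^-2 M
Ka = [H+][A-]/[HA] = (1.45 × 10^-5)² / 8.40 × 10^-2 = 2.5 × 10^-9

Ka = 2.5 × 10^-9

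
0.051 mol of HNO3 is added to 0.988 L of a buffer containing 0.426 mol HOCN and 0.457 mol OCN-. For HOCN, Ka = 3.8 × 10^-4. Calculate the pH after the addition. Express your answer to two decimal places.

pH = 3.35

Added H+ converts OCN- to HOCN: HOCN → 0.477 mol, OCN- → 0.406 mol.
pKa = −log(3.8 × 10^-4) = 3.420
pH = pKa + log(n_OCN-/n_HOCN) = 3.420 + log(0.406/0.477) = 3.420 + (-0.070)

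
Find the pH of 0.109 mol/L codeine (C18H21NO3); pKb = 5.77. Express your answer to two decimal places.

pH = 10.63

C18H21NO3 + H2O ⇌ C18H22NO3+ + OH-
Kb = 10^(−5.77) = 1.70 × 10^-6
Kb = [OH-]²/(0.109 − [OH-]) = 1.70 × 10^-6
Neglecting [OH-] in the denominator: [OH-] = √(1.70 × 10^-6 × 0.109) = 4.30 × 10^-4 M
Check: 0.39% ionized — well under 5%, approximation valid.
pOH = 3.37, so pH = 14.00 − pOH = 10.63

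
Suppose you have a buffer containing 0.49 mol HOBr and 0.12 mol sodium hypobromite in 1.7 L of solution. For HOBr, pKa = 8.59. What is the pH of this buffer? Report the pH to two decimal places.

Henderson–Hasselbalch: pH = pKa + log([OBr-]/[HOBr]) = 8.59 + log(0.12/0.49)
pH = 8.59 + (-0.611) = 7.98

pH = 7.98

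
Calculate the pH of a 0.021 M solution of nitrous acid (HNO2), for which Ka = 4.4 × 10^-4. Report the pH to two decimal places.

HNO2 ⇌ NO2- + H+
From the ICE table, Ka = x²/(0.021 − x) = 4.4 × 10^-4.
x is not negligible relative to C₀; solve x² + 0.00044·x − 9.24e-06 = 0.
x = (−Ka + √(Ka² + 4·Ka·C₀))/2 = 2.83 × 10^-3 M
pH = −log(2.83 × 10^-3) = 2.55

pH = 2.55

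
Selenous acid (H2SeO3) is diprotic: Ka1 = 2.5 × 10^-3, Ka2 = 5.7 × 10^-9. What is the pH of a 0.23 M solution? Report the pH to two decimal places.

Ka1 ≫ Ka2, so treat the first dissociation as the only significant source of H+.
Ka1 = x²/(0.23 − x) = 2.5 × 10^-3
Solving the quadratic: x = (−Ka1 + √(Ka1² + 4·Ka1·C₀))/2 = 2.28 × 10^-2 M
pH = −log(2.28 × 10^-2) = 1.64

pH = 1.64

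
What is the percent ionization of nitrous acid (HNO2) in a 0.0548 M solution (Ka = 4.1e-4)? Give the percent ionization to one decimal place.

HNO2 ⇌ NO2- + H+; let x = [H+] at equilibrium.
Solve x² + 0.00041x − 2.25e-05 = 0 → x = 4.54 × 10^-3 M
Fraction ionized = 4.54 × 10^-3 / 0.0548 = 0.0828 → 8.3%

8.3%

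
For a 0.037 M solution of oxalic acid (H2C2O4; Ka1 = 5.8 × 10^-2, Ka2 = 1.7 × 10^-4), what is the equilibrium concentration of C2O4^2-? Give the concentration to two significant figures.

1.7 × 10^-4 M

First ionization gives [H+] ≈ [HC2O4-] = 2.57 × 10^-2 M.
Second step: Ka2 = [H+][C2O4^2-]/[HC2O4-] ≈ [C2O4^2-] (since [H+] ≈ [HC2O4-]).
So [C2O4^2-] ≈ Ka2.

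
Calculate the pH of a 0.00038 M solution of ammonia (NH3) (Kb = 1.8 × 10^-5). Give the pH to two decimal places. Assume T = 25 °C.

NH3 + H2O ⇌ NH4+ + OH-
From the ICE table, Kb = [OH-]²/(0.00038 − [OH-]) = 1.8 × 10^-5.
[OH-] is not negligible relative to C₀; solve [OH-]² + 1.8e-05·[OH-] − 6.84e-09 = 0.
[OH-] = [−1.8e-05 + √(1.8e-05² + 2.74e-08)]/2 = 7.42 × 10^-5 M
pOH = 4.13, so pH = 14.00 − pOH = 9.87

pH = 9.87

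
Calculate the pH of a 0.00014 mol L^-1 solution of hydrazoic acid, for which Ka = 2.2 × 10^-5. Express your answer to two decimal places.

HN3 ⇌ N3- + H+
From the ICE table, Ka = [H+]²/(0.00014 − [H+]) = 2.2 × 10^-5.
The 5% rule fails; solving [H+]² + Ka·[H+] − Ka·C₀ = 0 exactly:
[H+] = [−2.2e-05 + √(2.2e-05² + 1.23e-08)]/2 = 4.56 × 10^-5 M
pH = −log[H+] = −log(4.56 × 10^-5) = 4.34

pH = 4.34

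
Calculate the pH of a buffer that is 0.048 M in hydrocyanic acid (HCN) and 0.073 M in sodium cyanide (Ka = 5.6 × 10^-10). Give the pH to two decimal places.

pKa = −log(5.6 × 10^-10) = 9.252
Henderson–Hasselbalch: pH = pKa + log([CN-]/[HCN]) = 9.252 + log(0.073/0.048)
pH = 9.252 + (+0.182) = 9.43

pH = 9.43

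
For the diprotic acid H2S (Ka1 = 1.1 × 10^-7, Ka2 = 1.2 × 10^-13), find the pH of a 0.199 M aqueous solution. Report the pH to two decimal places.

pH = 3.83

Ka1 ≫ Ka2, so treat the first dissociation as the only significant source of H+.
Ka1 = x²/(0.199 − x) = 1.1 × 10^-7
x ≈ √(1.1 × 10^-7 × 0.199) = 1.48 × 10^-4 M
pH = −log(1.48 × 10^-4) = 3.83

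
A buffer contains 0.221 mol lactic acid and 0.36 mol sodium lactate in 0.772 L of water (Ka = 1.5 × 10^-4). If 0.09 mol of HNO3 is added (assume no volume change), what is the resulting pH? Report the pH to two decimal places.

pH = 3.76

Added H+ converts CH3CH(OH)COO- to CH3CH(OH)COOH: CH3CH(OH)COOH → 0.311 mol, CH3CH(OH)COO- → 0.27 mol.
pKa = −log(1.5 × 10^-4) = 3.824
Henderson–Hasselbalch with mole ratio 0.27/0.311: pH = 3.824 + (-0.061)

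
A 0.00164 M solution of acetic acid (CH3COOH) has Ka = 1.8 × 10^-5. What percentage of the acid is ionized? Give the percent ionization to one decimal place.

9.9%

CH3COOH ⇌ CH3COO- + H+; let x = [H+] at equilibrium.
Ka = x²/(C₀ − x); solving the quadratic gives x = 1.63 × 10^-4 M.
Fraction ionized = 1.63 × 10^-4 / 0.00164 = 0.0994 → 9.9%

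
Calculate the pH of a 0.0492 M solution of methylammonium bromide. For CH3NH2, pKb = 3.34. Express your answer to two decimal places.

CH3NH3+ is the conjugate acid of the weak base CH3NH2.
Kb = 10^(−3.34) = 4.57 × 10^-4
Ka = Kw/Kb = 1.0×10^-14 / 4.57 × 10^-4 = 2.19 × 10^-11
Let x = [H+] at equilibrium. Ka = x²/(0.0492 − x).
Since Ka ≪ C₀, x ≈ √(Ka·C₀) = 1.04 × 10^-6 M.
Check: 0.0021% ionized — well under 5%, approximation valid.
pH = −log[H+] = −log(1.04 × 10^-6) = 5.98

pH = 5.98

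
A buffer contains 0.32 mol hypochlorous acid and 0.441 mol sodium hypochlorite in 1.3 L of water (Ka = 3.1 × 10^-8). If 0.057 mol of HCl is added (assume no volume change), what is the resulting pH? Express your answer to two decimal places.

pH = 7.52

Added H+ converts OCl- to HOCl: HOCl → 0.377 mol, OCl- → 0.384 mol.
pKa = −log(3.1 × 10^-8) = 7.509
pH = pKa + log(n_OCl-/n_HOCl) = 7.509 + log(0.384/0.377) = 7.509 + (+0.008)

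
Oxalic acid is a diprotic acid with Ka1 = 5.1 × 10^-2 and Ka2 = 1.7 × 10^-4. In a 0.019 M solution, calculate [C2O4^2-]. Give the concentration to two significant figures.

First ionization gives [H+] ≈ [HC2O4-] = 1.47 × 10^-2 M.
Second step: Ka2 = [H+][C2O4^2-]/[HC2O4-] ≈ [C2O4^2-] (since [H+] ≈ [HC2O4-]).
So [C2O4^2-] ≈ Ka2.

1.7 × 10^-4 M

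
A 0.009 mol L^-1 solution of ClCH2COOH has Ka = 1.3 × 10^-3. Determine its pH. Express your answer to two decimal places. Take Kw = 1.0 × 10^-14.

pH = 2.55

ClCH2COOH ⇌ ClCH2COO- + H+
Ka = [H+]²/(0.009 − [H+]) = 1.3 × 10^-3
Here C₀/Ka ≈ 6.92, so the small-[H+] approximation fails. Use the quadratic:
[H+] = (−Ka + √(Ka² + 4·Ka·C₀))/2 = 2.83 × 10^-3 M
pH = −log(2.83 × 10^-3) = 2.55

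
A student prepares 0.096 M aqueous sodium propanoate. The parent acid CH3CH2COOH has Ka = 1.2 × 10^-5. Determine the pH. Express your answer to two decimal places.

pH = 8.95

CH3CH2COO- is the conjugate base of the weak acid CH3CH2COOH.
Kb = Kw/Ka = 1.0×10^-14 / 1.2 × 10^-5 = 8.33 × 10^-10
From the ICE table, Kb = [OH-]²/(0.096 − [OH-]) = 8.33 × 10^-10.
Neglecting [OH-] in the denominator: [OH-] = √(8.33 × 10^-10 × 0.096) = 8.94 × 10^-6 M
Check: 0.0093% ionized — well under 5%, approximation valid.
pOH = 5.05, so pH = 14.00 − pOH = 8.95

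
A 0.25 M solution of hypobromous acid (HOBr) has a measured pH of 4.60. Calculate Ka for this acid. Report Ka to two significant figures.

Ka = 2.5 × 10^-9

[H+] = 10^(-4.60) = 2.51 × 10^-5 M
At equilibrium [HA] = 0.25 − 2.51 × 10^-5 = 2.50 × 10^-1 M
Ka = [H+][A-]/[HA] = (2.51 × 10^-5)² / 2.50 × 10^-1 = 2.5 × 10^-9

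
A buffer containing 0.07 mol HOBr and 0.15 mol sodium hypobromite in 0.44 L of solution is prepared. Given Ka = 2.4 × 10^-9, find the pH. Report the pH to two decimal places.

pKa = −log(2.4 × 10^-9) = 8.620
pH = pKa + log([A⁻]/[HA]) = 8.620 + log(0.15/0.07)
pH = 8.620 + (+0.331) = 8.95

pH = 8.95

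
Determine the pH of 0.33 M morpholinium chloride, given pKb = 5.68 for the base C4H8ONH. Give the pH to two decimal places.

C4H8ONH2+ is the conjugate acid of the weak base C4H8ONH.
Kb = 10^(−5.68) = 2.09 × 10^-6
Ka = Kw/Kb = 1.0×10^-14 / 2.09 × 10^-6 = 4.78 × 10^-9
Ka = [H+]²/(0.33 − [H+]) = 4.78 × 10^-9
Since Ka ≪ C₀, [H+] ≈ √(Ka·C₀) = 3.97 × 10^-5 M.
Check: 0.012% ionized — well under 5%, approximation valid.
pH = −log[H+] = −log(3.97 × 10^-5) = 4.40

pH = 4.40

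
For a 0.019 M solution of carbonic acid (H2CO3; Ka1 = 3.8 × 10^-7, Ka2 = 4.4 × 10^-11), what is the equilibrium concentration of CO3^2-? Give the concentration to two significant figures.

4.4 × 10^-11 M

First ionization gives [H+] ≈ [HCO3-] = 8.50 × 10^-5 M.
Second step: Ka2 = [H+][CO3^2-]/[HCO3-] ≈ [CO3^2-] (since [H+] ≈ [HCO3-]).
So [CO3^2-] ≈ Ka2.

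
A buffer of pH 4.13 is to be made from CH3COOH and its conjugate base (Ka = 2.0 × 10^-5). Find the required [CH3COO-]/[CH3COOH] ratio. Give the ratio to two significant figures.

pKa = -log(2.0 × 10^-5) = 4.699
pH = pKa + log(r) ⇒ log(r) = 4.13 − 4.699 = -0.569
r = [CH3COO-]/[CH3COOH] = 10^(-0.569) = 0.27

ratio = 0.27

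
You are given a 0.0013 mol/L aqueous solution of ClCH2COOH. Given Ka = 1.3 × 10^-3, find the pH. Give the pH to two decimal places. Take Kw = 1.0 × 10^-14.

pH = 3.10

ClCH2COOH ⇌ ClCH2COO- + H+
From the ICE table, Ka = [H+]²/(0.0013 − [H+]) = 1.3 × 10^-3.
The 5% rule fails; solving [H+]² + Ka·[H+] − Ka·C₀ = 0 exactly:
[H+] = (−Ka + √(Ka² + 4·Ka·C₀))/2 = 8.03 × 10^-4 M
pH = −log(8.03 × 10^-4) = 3.10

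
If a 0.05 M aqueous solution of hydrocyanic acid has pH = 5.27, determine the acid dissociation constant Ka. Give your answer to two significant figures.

Ka = 5.8 × 10^-10

[H+] = 10^(-5.27) = 5.37 × 10^-6 M
At equilibrium [HA] = 0.05 − 5.37 × 10^-6 = 5.00 × 10^-2 M
Ka = [H+][A-]/[HA] = (5.37 × 10^-6)² / 5.00 × 10^-2 = 5.8 × 10^-10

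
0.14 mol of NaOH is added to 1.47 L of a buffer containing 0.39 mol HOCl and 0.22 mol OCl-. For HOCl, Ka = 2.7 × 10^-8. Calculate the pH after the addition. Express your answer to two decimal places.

OH- converts HOCl to OCl-: HOCl → 0.25 mol, OCl- → 0.36 mol.
pKa = −log(2.7 × 10^-8) = 7.569
Henderson–Hasselbalch with mole ratio 0.36/0.25: pH = 7.569 + (+0.158)

pH = 7.73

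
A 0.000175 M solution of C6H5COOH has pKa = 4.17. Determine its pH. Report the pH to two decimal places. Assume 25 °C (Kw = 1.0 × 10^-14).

C6H5COOH ⇌ C6H5COO- + H+
Ka = 10^(−4.17) = 6.76 × 10^-5
From the ICE table, Ka = x²/(0.000175 − x) = 6.76 × 10^-5.
The 5% rule fails; solving x² + Ka·x − Ka·C₀ = 0 exactly:
x = (−Ka + √(Ka² + 4·Ka·C₀))/2 = 8.01 × 10^-5 M
pH = −log[H+] = −log(8.01 × 10^-5) = 4.10

pH = 4.10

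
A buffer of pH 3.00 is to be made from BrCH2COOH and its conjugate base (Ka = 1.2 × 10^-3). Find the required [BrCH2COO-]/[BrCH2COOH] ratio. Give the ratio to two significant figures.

ratio = 1.2

pKa = -log(1.2 × 10^-3) = 2.921
pH = pKa + log(r) ⇒ log(r) = 3.00 − 2.921 = +0.079
r = [BrCH2COO-]/[BrCH2COOH] = 10^(+0.079) = 1.2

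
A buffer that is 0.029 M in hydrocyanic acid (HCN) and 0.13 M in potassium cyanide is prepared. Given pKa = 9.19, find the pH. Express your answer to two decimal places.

pH = 9.84

Henderson–Hasselbalch: pH = pKa + log([CN-]/[HCN]) = 9.19 + log(0.13/0.029)
pH = 9.19 + (+0.652) = 9.84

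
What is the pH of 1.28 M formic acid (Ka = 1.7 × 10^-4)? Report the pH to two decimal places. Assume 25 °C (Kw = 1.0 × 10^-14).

HCOOH ⇌ HCOO- + H+
Ka = [H+]²/(1.28 − [H+]) = 1.7 × 10^-4
Neglecting [H+] in the denominator: [H+] = √(1.7 × 10^-4 × 1.28) = 1.48 × 10^-2 M
pH = −log[H+] = −log(1.48 × 10^-2) = 1.83

pH = 1.83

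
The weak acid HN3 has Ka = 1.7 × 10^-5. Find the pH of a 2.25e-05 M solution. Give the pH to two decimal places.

HN3 ⇌ N3- + H+
From the ICE table, Ka = x²/(2.25e-05 − x) = 1.7 × 10^-5.
The 5% rule fails; solving x² + Ka·x − Ka·C₀ = 0 exactly:
x = (−Ka + √(Ka² + 4·Ka·C₀))/2 = 1.28 × 10^-5 M
pH = −log[H+] = −log(1.28 × 10^-5) = 4.89

pH = 4.89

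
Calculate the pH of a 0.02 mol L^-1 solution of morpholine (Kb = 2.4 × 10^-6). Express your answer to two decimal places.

C4H8ONH + H2O ⇌ C4H8ONH2+ + OH-
Kb = x²/(0.02 − x) = 2.4 × 10^-6
Neglecting x in the denominator: x = √(2.4 × 10^-6 × 0.02) = 2.19 × 10^-4 M
pOH = 3.66, so pH = 14.00 − pOH = 10.34

pH = 10.34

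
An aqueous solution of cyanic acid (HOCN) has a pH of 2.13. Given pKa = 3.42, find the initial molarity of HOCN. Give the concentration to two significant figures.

[H+] = 10^(-2.13) = 7.41 × 10^-3 M = x
Ka = 10^(−3.42) = 3.80 × 10^-4
Ka = x²/(C₀ − x) ⇒ C₀ = x + x²/Ka
C₀ = 7.41 × 10^-3 + (7.41 × 10^-3)²/(3.80 × 10^-4) = 1.52 × 10^-1 M

C₀ = 1.5 × 10^-1 M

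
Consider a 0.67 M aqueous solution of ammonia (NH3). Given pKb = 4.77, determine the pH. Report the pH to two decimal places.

pH = 11.53

NH3 + H2O ⇌ NH4+ + OH-
Kb = 10^(−4.77) = 1.70 × 10^-5
From the ICE table, Kb = [OH-]²/(0.67 − [OH-]) = 1.70 × 10^-5.
Neglecting [OH-] in the denominator: [OH-] = √(1.70 × 10^-5 × 0.67) = 3.37 × 10^-3 M
pOH = −log(3.37 × 10^-3) = 2.47; pH = 14.00 − 2.47 = 11.53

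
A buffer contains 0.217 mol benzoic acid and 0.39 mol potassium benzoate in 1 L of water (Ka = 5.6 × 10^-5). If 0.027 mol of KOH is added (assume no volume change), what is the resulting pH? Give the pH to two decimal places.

pH = 4.59

After neutralization: n(C6H5COOH) = 0.19 mol, n(C6H5COO-) = 0.417 mol.
pKa = −log(5.6 × 10^-5) = 4.252
Henderson–Hasselbalch with mole ratio 0.417/0.19: pH = 4.252 + (+0.341)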